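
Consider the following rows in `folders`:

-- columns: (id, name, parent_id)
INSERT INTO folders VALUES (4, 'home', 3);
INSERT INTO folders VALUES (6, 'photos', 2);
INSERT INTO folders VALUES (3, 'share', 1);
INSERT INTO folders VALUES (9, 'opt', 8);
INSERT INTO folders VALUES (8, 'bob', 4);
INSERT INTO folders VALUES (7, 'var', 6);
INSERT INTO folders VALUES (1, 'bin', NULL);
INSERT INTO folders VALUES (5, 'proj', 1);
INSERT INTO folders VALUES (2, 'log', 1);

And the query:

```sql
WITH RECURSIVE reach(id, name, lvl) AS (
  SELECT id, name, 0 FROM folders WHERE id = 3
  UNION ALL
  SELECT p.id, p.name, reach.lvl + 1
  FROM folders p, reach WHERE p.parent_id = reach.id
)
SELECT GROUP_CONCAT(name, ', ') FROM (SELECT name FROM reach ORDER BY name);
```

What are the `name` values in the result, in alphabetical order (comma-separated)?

Base: id=3 (share) at lvl 0.
Iteration 1: rows with parent_id in {3} -> home (id 4, lvl 1).
Iteration 2: rows with parent_id in {4} -> bob (id 8, lvl 2).
Iteration 3: rows with parent_id in {8} -> opt (id 9, lvl 3).
Iteration 4: no rows with parent_id in {9}; recursion stops.

bob, home, opt, share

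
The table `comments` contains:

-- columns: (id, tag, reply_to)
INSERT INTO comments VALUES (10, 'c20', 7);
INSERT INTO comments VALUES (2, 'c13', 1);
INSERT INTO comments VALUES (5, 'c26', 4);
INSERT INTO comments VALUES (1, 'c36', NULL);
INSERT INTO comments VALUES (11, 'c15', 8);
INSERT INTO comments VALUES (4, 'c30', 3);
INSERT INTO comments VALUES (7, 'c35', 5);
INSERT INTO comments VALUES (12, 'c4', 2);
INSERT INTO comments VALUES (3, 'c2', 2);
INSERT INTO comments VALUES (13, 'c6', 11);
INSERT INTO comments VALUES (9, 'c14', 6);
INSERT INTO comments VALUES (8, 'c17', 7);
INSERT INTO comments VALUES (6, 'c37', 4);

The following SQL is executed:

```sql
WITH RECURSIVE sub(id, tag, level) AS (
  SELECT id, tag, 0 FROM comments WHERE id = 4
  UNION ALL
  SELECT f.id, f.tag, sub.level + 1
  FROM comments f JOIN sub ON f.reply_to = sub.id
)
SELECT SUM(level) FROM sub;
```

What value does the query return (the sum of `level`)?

Base: id=4 (c30) at level 0.
Iteration 1: rows with reply_to in {4} -> c26 (id 5, level 1), c37 (id 6, level 1).
Iteration 2: rows with reply_to in {5,6} -> c35 (id 7, level 2), c14 (id 9, level 2).
Iteration 3: rows with reply_to in {7,9} -> c17 (id 8, level 3), c20 (id 10, level 3).
Iteration 4: rows with reply_to in {8,10} -> c15 (id 11, level 4).
Iteration 5: rows with reply_to in {11} -> c6 (id 13, level 5).
Iteration 6: no rows with reply_to in {13}; recursion stops.
SUM(level) = 0 + 1 + 1 + 2 + 2 + 3 + 3 + 4 + 5 = 21.

21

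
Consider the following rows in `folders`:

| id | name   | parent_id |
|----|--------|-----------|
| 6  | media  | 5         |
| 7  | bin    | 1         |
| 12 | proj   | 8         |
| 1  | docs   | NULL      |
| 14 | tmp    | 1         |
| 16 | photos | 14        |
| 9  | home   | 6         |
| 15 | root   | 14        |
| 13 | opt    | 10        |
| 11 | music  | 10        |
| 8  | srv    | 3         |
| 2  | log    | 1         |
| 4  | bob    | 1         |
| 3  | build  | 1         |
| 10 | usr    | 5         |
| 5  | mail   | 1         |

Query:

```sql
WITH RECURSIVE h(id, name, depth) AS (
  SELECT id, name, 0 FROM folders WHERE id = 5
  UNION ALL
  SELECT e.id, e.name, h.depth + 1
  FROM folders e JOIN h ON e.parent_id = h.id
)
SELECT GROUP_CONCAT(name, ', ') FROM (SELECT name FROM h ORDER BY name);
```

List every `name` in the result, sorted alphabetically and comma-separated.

home, mail, media, music, opt, usr

Base: id=5 (mail) at depth 0.
Iteration 1: rows with parent_id in {5} -> media (id 6, depth 1), usr (id 10, depth 1).
Iteration 2: rows with parent_id in {6,10} -> home (id 9, depth 2), music (id 11, depth 2), opt (id 13, depth 2).
Iteration 3: no rows with parent_id in {9,11,13}; recursion stops.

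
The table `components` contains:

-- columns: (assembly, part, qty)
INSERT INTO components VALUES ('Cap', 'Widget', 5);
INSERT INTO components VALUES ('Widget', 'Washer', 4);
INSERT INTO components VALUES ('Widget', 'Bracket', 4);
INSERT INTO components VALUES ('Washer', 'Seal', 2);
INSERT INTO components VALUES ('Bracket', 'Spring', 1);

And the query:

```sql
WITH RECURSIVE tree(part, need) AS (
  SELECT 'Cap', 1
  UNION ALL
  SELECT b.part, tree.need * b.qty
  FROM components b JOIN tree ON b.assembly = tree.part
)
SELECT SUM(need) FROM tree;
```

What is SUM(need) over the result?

Base: (Cap, need=1).
Iteration 1: components of {Cap} -> Widget = 1*5 = 5.
Iteration 2: components of {Widget} -> Bracket = 5*4 = 20, Washer = 5*4 = 20.
Iteration 3: components of {Bracket,Washer} -> Seal = 20*2 = 40, Spring = 20*1 = 20.
Iteration 4: no further components; recursion stops.
SUM(need) = 1 + 5 + 20 + 20 + 40 + 20 = 106.

106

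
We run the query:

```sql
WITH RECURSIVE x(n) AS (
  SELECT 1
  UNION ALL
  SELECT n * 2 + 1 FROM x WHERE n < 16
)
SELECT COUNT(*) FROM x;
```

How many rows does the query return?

5

Base: n=1.
Iteration 1: 1 < 16 holds -> n = 1 * 2 + 1 = 3.
Iteration 2: 3 < 16 holds -> n = 3 * 2 + 1 = 7.
Iteration 3: 7 < 16 holds -> n = 7 * 2 + 1 = 15.
Iteration 4: 15 < 16 holds -> n = 15 * 2 + 1 = 31.
Iteration 5: 31 < 16 fails; recursion stops.
Total rows emitted: 5.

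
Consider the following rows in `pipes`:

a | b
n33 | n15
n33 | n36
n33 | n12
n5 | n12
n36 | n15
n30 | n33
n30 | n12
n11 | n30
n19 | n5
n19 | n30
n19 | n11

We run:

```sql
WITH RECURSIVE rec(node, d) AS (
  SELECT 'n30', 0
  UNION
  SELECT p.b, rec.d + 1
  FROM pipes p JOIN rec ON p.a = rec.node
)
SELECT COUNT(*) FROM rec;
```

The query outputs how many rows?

Base: (n30, d=0).
Iteration 1: edges from {n30} -> (n12, d=1), (n33, d=1).
Iteration 2: edges from {n12,n33} -> (n12, d=2), (n15, d=2), (n36, d=2).
Iteration 3: edges from {n12,n15,n36} -> (n15, d=3).
Iteration 4: no outgoing edges from {n15}; recursion stops.
Total rows emitted: 7.

7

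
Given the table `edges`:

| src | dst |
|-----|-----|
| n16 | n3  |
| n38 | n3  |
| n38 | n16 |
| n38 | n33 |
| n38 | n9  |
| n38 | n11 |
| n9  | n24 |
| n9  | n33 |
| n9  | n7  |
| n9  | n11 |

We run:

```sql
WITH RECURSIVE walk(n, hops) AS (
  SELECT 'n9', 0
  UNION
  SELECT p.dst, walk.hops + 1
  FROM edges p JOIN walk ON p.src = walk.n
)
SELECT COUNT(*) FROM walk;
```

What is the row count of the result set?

Base: (n9, hops=0).
Iteration 1: edges from {n9} -> (n11, hops=1), (n24, hops=1), (n33, hops=1), (n7, hops=1).
Iteration 2: no outgoing edges from {n11,n24,n33,n7}; recursion stops.
Total rows emitted: 5.

5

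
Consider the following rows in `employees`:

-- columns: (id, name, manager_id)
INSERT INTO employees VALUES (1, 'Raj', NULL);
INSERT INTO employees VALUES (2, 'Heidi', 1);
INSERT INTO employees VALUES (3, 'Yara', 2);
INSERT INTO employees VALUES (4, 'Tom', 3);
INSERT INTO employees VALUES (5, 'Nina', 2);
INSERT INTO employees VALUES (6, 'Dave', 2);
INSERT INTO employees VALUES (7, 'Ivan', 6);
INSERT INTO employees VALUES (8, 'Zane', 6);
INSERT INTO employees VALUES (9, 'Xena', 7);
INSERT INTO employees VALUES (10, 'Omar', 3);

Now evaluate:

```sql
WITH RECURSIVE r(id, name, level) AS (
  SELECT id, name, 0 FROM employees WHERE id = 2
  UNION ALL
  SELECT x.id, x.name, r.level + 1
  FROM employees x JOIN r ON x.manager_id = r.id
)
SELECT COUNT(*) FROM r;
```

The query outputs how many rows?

9

Base: id=2 (Heidi) at level 0.
Iteration 1: rows with manager_id in {2} -> Yara (id 3, level 1), Nina (id 5, level 1), Dave (id 6, level 1).
Iteration 2: rows with manager_id in {3,5,6} -> Tom (id 4, level 2), Ivan (id 7, level 2), Zane (id 8, level 2), Omar (id 10, level 2).
Iteration 3: rows with manager_id in {4,7,8,10} -> Xena (id 9, level 3).
Iteration 4: no rows with manager_id in {9}; recursion stops.
Total rows emitted: 9.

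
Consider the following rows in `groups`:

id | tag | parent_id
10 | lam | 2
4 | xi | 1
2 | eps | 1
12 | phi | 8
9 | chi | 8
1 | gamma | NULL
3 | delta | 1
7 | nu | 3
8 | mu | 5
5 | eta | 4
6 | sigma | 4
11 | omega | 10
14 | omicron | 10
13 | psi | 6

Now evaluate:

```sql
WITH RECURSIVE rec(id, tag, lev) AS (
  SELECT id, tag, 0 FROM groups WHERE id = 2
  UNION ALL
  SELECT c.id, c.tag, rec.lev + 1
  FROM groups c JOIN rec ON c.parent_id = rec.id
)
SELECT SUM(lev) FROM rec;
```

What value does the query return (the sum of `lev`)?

5

Base: id=2 (eps) at lev 0.
Iteration 1: rows with parent_id in {2} -> lam (id 10, lev 1).
Iteration 2: rows with parent_id in {10} -> omega (id 11, lev 2), omicron (id 14, lev 2).
Iteration 3: no rows with parent_id in {11,14}; recursion stops.
SUM(lev) = 0 + 1 + 2 + 2 = 5.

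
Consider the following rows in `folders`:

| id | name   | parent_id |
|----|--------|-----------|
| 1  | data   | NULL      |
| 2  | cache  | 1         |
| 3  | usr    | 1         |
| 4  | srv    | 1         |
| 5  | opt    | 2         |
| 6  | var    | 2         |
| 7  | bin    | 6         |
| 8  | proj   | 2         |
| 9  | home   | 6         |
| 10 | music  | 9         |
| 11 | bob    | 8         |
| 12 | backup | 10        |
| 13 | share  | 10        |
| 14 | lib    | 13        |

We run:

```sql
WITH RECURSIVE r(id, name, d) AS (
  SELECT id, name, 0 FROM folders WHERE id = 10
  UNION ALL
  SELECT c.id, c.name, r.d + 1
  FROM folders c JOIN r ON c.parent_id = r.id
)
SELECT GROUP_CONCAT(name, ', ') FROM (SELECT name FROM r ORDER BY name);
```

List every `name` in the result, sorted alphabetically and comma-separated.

Base: id=10 (music) at d 0.
Iteration 1: rows with parent_id in {10} -> backup (id 12, d 1), share (id 13, d 1).
Iteration 2: rows with parent_id in {12,13} -> lib (id 14, d 2).
Iteration 3: no rows with parent_id in {14}; recursion stops.

backup, lib, music, share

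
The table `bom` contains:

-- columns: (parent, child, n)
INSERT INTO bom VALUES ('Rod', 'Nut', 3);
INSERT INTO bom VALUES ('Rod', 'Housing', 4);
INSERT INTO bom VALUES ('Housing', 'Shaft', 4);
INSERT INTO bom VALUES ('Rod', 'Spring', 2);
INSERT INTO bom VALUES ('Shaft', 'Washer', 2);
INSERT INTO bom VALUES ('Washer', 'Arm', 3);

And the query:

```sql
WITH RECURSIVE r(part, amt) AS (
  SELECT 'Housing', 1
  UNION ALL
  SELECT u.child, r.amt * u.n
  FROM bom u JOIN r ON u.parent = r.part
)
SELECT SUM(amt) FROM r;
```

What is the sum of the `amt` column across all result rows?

Base: (Housing, amt=1).
Iteration 1: components of {Housing} -> Shaft = 1*4 = 4.
Iteration 2: components of {Shaft} -> Washer = 4*2 = 8.
Iteration 3: components of {Washer} -> Arm = 8*3 = 24.
Iteration 4: no further components; recursion stops.
SUM(amt) = 1 + 4 + 8 + 24 = 37.

37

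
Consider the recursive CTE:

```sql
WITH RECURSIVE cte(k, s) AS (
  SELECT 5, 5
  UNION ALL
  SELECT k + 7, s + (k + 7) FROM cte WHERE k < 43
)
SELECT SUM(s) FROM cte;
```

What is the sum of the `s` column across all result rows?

Base: k=5, s=5.
Iteration 1: 5 < 43 holds -> k = 5 + 7 = 12, s = 5 + 12 = 17.
Iteration 2: 12 < 43 holds -> k = 12 + 7 = 19, s = 17 + 19 = 36.
Iteration 3: 19 < 43 holds -> k = 19 + 7 = 26, s = 36 + 26 = 62.
Iteration 4: 26 < 43 holds -> k = 26 + 7 = 33, s = 62 + 33 = 95.
Iteration 5: 33 < 43 holds -> k = 33 + 7 = 40, s = 95 + 40 = 135.
Iteration 6: 40 < 43 holds -> k = 40 + 7 = 47, s = 135 + 47 = 182.
Iteration 7: 47 < 43 fails; recursion stops.
SUM(s) = 5 + 17 + 36 + 62 + 95 + 135 + 182 = 532.

532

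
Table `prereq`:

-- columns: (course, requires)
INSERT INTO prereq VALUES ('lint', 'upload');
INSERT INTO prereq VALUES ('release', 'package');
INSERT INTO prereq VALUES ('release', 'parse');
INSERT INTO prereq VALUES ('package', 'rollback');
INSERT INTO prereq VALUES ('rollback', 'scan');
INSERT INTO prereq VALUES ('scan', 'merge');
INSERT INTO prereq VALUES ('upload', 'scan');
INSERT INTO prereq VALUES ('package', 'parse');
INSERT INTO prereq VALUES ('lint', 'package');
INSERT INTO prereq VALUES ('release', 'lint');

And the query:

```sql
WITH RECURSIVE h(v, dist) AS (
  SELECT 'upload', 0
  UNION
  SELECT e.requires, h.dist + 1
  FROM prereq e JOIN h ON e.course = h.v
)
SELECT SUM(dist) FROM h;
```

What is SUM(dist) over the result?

Base: (upload, dist=0).
Iteration 1: edges from {upload} -> (scan, dist=1).
Iteration 2: edges from {scan} -> (merge, dist=2).
Iteration 3: no outgoing edges from {merge}; recursion stops.
SUM(dist) = 0 + 1 + 2 = 3.

3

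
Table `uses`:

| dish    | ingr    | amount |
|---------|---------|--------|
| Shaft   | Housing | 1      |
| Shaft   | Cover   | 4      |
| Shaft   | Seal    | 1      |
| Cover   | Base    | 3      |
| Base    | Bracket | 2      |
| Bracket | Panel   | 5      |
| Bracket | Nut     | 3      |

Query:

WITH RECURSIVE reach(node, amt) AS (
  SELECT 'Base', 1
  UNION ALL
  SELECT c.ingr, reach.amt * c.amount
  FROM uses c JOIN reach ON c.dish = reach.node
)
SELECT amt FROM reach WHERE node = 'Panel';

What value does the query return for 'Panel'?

Base: (Base, amt=1).
Iteration 1: components of {Base} -> Bracket = 1*2 = 2.
Iteration 2: components of {Bracket} -> Nut = 2*3 = 6, Panel = 2*5 = 10.
Iteration 3: no further components; recursion stops.

10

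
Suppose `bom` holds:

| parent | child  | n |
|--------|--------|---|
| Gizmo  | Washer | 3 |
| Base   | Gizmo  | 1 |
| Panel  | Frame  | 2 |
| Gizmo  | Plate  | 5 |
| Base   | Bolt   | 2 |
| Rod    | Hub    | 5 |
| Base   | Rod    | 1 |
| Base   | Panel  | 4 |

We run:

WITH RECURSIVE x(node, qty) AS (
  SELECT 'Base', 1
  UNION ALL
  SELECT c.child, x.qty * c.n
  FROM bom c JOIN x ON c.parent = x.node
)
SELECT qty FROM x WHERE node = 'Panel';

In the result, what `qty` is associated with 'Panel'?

4

Base: (Base, qty=1).
Iteration 1: components of {Base} -> Bolt = 1*2 = 2, Gizmo = 1*1 = 1, Panel = 1*4 = 4, Rod = 1*1 = 1.
Iteration 2: components of {Bolt,Gizmo,Panel,Rod} -> Frame = 4*2 = 8, Hub = 1*5 = 5, Plate = 1*5 = 5, Washer = 1*3 = 3.
Iteration 3: no further components; recursion stops.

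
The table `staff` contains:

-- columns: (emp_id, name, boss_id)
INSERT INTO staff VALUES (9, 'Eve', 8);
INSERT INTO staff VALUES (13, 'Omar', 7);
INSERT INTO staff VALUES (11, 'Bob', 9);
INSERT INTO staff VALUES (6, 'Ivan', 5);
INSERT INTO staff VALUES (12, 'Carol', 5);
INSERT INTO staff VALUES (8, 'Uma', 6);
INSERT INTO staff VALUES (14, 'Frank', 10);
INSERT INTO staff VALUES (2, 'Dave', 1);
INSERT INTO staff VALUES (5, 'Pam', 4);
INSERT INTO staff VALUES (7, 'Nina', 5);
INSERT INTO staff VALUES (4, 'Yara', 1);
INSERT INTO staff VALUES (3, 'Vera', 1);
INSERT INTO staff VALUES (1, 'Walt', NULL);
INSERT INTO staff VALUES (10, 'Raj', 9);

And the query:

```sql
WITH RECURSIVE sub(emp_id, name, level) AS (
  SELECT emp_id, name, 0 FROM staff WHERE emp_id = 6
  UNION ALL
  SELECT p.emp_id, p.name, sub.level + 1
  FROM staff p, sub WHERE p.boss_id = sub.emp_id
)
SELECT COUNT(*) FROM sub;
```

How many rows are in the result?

6

Base: emp_id=6 (Ivan) at level 0.
Iteration 1: rows with boss_id in {6} -> Uma (id 8, level 1).
Iteration 2: rows with boss_id in {8} -> Eve (id 9, level 2).
Iteration 3: rows with boss_id in {9} -> Raj (id 10, level 3), Bob (id 11, level 3).
Iteration 4: rows with boss_id in {10,11} -> Frank (id 14, level 4).
Iteration 5: no rows with boss_id in {14}; recursion stops.
Total rows emitted: 6.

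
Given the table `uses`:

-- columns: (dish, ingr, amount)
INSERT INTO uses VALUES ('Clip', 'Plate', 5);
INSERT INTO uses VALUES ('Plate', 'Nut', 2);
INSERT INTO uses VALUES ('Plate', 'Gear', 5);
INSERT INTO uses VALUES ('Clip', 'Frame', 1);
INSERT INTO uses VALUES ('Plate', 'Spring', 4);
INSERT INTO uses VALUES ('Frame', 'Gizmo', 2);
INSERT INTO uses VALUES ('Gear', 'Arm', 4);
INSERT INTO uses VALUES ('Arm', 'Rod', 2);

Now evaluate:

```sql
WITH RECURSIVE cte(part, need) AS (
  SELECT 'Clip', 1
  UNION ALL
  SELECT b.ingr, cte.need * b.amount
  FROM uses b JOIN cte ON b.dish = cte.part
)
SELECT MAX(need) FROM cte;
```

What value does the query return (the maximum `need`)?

Base: (Clip, need=1).
Iteration 1: components of {Clip} -> Frame = 1*1 = 1, Plate = 1*5 = 5.
Iteration 2: components of {Frame,Plate} -> Gear = 5*5 = 25, Gizmo = 1*2 = 2, Nut = 5*2 = 10, Spring = 5*4 = 20.
Iteration 3: components of {Gear,Gizmo,Nut,Spring} -> Arm = 25*4 = 100.
Iteration 4: components of {Arm} -> Rod = 100*2 = 200.
Iteration 5: no further components; recursion stops.
need values: 1, 5, 1, 10, 25, 20, 2, 100, 200; the maximum is 200.

200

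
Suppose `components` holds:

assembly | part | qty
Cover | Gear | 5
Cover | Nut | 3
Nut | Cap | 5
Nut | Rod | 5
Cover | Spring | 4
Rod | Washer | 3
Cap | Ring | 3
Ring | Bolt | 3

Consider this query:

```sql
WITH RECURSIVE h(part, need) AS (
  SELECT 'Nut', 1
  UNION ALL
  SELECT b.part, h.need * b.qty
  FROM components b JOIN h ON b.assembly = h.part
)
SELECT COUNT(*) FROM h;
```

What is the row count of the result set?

Base: (Nut, need=1).
Iteration 1: components of {Nut} -> Cap = 1*5 = 5, Rod = 1*5 = 5.
Iteration 2: components of {Cap,Rod} -> Ring = 5*3 = 15, Washer = 5*3 = 15.
Iteration 3: components of {Ring,Washer} -> Bolt = 15*3 = 45.
Iteration 4: no further components; recursion stops.
Total rows emitted: 6.

6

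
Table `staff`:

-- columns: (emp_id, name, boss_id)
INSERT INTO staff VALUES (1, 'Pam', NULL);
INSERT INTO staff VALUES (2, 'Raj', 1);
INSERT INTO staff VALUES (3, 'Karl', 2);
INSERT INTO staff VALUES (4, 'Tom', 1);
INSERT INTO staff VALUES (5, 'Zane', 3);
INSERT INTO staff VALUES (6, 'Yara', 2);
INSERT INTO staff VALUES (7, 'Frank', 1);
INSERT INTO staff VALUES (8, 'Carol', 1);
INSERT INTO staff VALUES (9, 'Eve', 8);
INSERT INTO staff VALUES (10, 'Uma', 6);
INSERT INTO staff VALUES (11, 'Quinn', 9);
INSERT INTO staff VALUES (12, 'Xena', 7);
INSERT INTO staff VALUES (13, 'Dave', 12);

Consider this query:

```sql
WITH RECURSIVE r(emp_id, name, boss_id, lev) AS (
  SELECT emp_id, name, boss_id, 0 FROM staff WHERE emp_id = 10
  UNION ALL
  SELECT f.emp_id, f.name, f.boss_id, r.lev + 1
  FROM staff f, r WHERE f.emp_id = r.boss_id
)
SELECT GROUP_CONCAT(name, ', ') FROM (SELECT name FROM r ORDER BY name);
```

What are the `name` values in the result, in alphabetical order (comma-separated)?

Pam, Raj, Uma, Yara

Base: emp_id=10 (Uma), boss_id=6, lev 0.
Iteration 1: join on emp_id=6 -> Yara (id 6, boss_id=2, lev 1).
Iteration 2: join on emp_id=2 -> Raj (id 2, boss_id=1, lev 2).
Iteration 3: join on emp_id=1 -> Pam (id 1, boss_id=NULL, lev 3).
Iteration 4: boss_id is NULL; no match; recursion stops.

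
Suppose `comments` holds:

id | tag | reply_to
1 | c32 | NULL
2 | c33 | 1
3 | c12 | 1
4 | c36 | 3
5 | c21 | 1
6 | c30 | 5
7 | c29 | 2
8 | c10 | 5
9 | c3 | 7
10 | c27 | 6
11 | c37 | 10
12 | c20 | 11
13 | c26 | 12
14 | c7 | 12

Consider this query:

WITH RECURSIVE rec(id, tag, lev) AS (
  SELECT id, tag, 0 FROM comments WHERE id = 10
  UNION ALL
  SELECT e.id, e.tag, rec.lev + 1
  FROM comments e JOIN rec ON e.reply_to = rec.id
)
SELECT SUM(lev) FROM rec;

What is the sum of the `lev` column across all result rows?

Base: id=10 (c27) at lev 0.
Iteration 1: rows with reply_to in {10} -> c37 (id 11, lev 1).
Iteration 2: rows with reply_to in {11} -> c20 (id 12, lev 2).
Iteration 3: rows with reply_to in {12} -> c26 (id 13, lev 3), c7 (id 14, lev 3).
Iteration 4: no rows with reply_to in {13,14}; recursion stops.
SUM(lev) = 0 + 1 + 2 + 3 + 3 = 9.

9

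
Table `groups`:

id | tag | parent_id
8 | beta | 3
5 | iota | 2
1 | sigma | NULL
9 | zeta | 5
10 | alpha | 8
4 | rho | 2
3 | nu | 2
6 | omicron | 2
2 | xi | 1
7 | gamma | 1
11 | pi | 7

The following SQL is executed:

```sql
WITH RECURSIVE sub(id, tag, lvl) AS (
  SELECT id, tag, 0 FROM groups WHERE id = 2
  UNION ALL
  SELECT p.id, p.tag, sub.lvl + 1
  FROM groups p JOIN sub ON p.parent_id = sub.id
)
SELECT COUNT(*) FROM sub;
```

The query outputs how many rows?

8

Base: id=2 (xi) at lvl 0.
Iteration 1: rows with parent_id in {2} -> nu (id 3, lvl 1), rho (id 4, lvl 1), iota (id 5, lvl 1), omicron (id 6, lvl 1).
Iteration 2: rows with parent_id in {3,4,5,6} -> beta (id 8, lvl 2), zeta (id 9, lvl 2).
Iteration 3: rows with parent_id in {8,9} -> alpha (id 10, lvl 3).
Iteration 4: no rows with parent_id in {10}; recursion stops.
Total rows emitted: 8.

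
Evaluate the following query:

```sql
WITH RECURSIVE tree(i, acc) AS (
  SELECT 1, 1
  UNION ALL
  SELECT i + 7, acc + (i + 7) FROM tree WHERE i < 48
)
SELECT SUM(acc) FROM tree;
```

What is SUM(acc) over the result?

Base: i=1, acc=1.
Iteration 1: 1 < 48 holds -> i = 1 + 7 = 8, acc = 1 + 8 = 9.
Iteration 2: 8 < 48 holds -> i = 8 + 7 = 15, acc = 9 + 15 = 24.
Iteration 3: 15 < 48 holds -> i = 15 + 7 = 22, acc = 24 + 22 = 46.
Iteration 4: 22 < 48 holds -> i = 22 + 7 = 29, acc = 46 + 29 = 75.
Iteration 5: 29 < 48 holds -> i = 29 + 7 = 36, acc = 75 + 36 = 111.
Iteration 6: 36 < 48 holds -> i = 36 + 7 = 43, acc = 111 + 43 = 154.
Iteration 7: 43 < 48 holds -> i = 43 + 7 = 50, acc = 154 + 50 = 204.
Iteration 8: 50 < 48 fails; recursion stops.
SUM(acc) = 1 + 9 + 24 + 46 + 75 + 111 + 154 + 204 = 624.

624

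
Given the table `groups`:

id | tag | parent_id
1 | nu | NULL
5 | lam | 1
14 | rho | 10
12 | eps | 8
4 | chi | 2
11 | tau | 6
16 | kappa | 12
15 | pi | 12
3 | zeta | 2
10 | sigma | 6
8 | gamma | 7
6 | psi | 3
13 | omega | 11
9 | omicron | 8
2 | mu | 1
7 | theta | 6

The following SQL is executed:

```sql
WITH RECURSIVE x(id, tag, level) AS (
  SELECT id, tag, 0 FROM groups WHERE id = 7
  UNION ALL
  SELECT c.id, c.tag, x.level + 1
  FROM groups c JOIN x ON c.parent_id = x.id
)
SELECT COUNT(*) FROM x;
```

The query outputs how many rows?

Base: id=7 (theta) at level 0.
Iteration 1: rows with parent_id in {7} -> gamma (id 8, level 1).
Iteration 2: rows with parent_id in {8} -> omicron (id 9, level 2), eps (id 12, level 2).
Iteration 3: rows with parent_id in {9,12} -> pi (id 15, level 3), kappa (id 16, level 3).
Iteration 4: no rows with parent_id in {15,16}; recursion stops.
Total rows emitted: 6.

6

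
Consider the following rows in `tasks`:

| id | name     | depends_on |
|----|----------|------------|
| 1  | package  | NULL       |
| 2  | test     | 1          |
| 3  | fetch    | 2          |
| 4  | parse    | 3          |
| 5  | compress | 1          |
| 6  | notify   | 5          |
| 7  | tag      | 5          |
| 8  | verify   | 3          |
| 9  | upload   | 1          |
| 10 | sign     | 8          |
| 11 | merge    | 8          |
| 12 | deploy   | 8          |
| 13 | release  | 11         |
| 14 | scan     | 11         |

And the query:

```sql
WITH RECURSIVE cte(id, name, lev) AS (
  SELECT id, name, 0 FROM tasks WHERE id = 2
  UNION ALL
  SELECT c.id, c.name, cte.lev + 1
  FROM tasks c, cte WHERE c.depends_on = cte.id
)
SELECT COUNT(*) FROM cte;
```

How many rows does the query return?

9

Base: id=2 (test) at lev 0.
Iteration 1: rows with depends_on in {2} -> fetch (id 3, lev 1).
Iteration 2: rows with depends_on in {3} -> parse (id 4, lev 2), verify (id 8, lev 2).
Iteration 3: rows with depends_on in {4,8} -> sign (id 10, lev 3), merge (id 11, lev 3), deploy (id 12, lev 3).
Iteration 4: rows with depends_on in {10,11,12} -> release (id 13, lev 4), scan (id 14, lev 4).
Iteration 5: no rows with depends_on in {13,14}; recursion stops.
Total rows emitted: 9.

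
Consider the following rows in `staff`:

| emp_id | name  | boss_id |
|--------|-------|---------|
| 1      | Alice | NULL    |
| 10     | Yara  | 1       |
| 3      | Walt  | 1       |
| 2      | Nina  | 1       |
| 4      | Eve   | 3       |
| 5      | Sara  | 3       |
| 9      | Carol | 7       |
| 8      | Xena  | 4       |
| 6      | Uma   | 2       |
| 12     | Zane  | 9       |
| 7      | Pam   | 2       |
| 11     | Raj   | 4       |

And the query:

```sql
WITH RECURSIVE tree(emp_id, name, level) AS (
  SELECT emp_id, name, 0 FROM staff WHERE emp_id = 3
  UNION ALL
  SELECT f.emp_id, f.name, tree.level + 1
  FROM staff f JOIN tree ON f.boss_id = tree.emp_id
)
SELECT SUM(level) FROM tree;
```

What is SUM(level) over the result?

6

Base: emp_id=3 (Walt) at level 0.
Iteration 1: rows with boss_id in {3} -> Eve (id 4, level 1), Sara (id 5, level 1).
Iteration 2: rows with boss_id in {4,5} -> Xena (id 8, level 2), Raj (id 11, level 2).
Iteration 3: no rows with boss_id in {8,11}; recursion stops.
SUM(level) = 0 + 1 + 1 + 2 + 2 = 6.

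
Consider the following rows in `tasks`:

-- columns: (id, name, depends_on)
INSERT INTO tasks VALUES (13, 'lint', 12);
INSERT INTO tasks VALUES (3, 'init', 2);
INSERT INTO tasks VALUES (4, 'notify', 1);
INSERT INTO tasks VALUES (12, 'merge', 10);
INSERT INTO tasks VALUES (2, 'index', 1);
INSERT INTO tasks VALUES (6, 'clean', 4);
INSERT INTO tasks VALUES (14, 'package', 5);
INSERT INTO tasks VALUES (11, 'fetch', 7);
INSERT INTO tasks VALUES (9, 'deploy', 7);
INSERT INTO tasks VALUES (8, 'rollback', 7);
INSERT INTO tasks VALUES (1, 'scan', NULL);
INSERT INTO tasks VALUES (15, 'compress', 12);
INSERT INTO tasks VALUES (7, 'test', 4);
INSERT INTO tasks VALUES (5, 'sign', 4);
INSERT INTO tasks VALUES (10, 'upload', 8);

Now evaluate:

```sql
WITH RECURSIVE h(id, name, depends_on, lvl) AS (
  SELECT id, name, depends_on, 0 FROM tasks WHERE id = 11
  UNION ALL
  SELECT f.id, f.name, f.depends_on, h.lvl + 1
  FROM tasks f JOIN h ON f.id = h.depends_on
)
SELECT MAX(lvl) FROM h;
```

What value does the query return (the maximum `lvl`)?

Base: id=11 (fetch), depends_on=7, lvl 0.
Iteration 1: join on id=7 -> test (id 7, depends_on=4, lvl 1).
Iteration 2: join on id=4 -> notify (id 4, depends_on=1, lvl 2).
Iteration 3: join on id=1 -> scan (id 1, depends_on=NULL, lvl 3).
Iteration 4: depends_on is NULL; no match; recursion stops.
lvl values: 0, 1, 2, 3; the maximum is 3.

3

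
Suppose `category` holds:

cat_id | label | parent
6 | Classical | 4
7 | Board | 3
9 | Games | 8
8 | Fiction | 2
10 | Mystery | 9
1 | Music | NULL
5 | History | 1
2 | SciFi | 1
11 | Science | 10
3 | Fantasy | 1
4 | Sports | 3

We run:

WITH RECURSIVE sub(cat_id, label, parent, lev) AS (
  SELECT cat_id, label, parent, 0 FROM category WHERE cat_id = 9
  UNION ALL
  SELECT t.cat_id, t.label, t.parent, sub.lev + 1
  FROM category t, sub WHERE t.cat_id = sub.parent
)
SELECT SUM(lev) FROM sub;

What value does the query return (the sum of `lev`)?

Base: cat_id=9 (Games), parent=8, lev 0.
Iteration 1: join on cat_id=8 -> Fiction (id 8, parent=2, lev 1).
Iteration 2: join on cat_id=2 -> SciFi (id 2, parent=1, lev 2).
Iteration 3: join on cat_id=1 -> Music (id 1, parent=NULL, lev 3).
Iteration 4: parent is NULL; no match; recursion stops.
SUM(lev) = 0 + 1 + 2 + 3 = 6.

6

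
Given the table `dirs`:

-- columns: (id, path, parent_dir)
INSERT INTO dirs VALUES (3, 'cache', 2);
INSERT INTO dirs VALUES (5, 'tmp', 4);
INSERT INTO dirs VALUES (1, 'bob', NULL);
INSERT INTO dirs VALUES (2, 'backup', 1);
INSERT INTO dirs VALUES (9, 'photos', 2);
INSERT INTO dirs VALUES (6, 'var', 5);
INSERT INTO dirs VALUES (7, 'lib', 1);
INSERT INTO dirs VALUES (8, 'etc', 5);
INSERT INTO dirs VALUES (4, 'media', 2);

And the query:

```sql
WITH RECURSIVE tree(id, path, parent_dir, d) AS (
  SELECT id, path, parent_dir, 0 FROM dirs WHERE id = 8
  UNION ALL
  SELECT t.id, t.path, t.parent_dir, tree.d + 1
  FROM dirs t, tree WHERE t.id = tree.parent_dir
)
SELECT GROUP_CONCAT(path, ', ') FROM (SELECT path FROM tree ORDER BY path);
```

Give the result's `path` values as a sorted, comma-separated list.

Base: id=8 (etc), parent_dir=5, d 0.
Iteration 1: join on id=5 -> tmp (id 5, parent_dir=4, d 1).
Iteration 2: join on id=4 -> media (id 4, parent_dir=2, d 2).
Iteration 3: join on id=2 -> backup (id 2, parent_dir=1, d 3).
Iteration 4: join on id=1 -> bob (id 1, parent_dir=NULL, d 4).
Iteration 5: parent_dir is NULL; no match; recursion stops.

backup, bob, etc, media, tmp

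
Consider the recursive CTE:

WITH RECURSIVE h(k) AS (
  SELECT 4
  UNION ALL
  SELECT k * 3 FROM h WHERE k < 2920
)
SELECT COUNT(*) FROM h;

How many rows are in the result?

8

Base: k=4.
Iteration 1: 4 < 2920 holds -> k = 4 * 3 = 12.
Iteration 2: 12 < 2920 holds -> k = 12 * 3 = 36.
Iteration 3: 36 < 2920 holds -> k = 36 * 3 = 108.
Iteration 4: 108 < 2920 holds -> k = 108 * 3 = 324.
Iteration 5: 324 < 2920 holds -> k = 324 * 3 = 972.
Iteration 6: 972 < 2920 holds -> k = 972 * 3 = 2916.
Iteration 7: 2916 < 2920 holds -> k = 2916 * 3 = 8748.
Iteration 8: 8748 < 2920 fails; recursion stops.
Total rows emitted: 8.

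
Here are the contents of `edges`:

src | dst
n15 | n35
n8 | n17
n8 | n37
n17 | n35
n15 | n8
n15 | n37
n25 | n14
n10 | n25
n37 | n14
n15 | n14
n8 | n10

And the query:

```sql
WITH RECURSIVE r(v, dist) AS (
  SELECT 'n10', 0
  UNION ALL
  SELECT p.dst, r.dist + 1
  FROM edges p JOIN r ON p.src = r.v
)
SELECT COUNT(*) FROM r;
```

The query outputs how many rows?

Base: (n10, dist=0).
Iteration 1: edges from {n10} -> (n25, dist=1).
Iteration 2: edges from {n25} -> (n14, dist=2).
Iteration 3: no outgoing edges from {n14}; recursion stops.
Total rows emitted: 3.

3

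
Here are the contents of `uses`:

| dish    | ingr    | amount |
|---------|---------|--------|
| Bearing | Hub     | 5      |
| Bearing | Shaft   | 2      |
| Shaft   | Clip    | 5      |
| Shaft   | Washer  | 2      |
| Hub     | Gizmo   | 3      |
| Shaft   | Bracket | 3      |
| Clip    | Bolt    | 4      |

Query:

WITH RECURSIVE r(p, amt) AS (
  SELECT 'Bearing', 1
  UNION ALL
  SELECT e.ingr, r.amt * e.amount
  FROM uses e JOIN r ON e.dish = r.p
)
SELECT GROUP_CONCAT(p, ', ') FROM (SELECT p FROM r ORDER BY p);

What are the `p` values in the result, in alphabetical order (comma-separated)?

Bearing, Bolt, Bracket, Clip, Gizmo, Hub, Shaft, Washer

Base: (Bearing, amt=1).
Iteration 1: components of {Bearing} -> Hub = 1*5 = 5, Shaft = 1*2 = 2.
Iteration 2: components of {Hub,Shaft} -> Bracket = 2*3 = 6, Clip = 2*5 = 10, Gizmo = 5*3 = 15, Washer = 2*2 = 4.
Iteration 3: components of {Bracket,Clip,Gizmo,Washer} -> Bolt = 10*4 = 40.
Iteration 4: no further components; recursion stops.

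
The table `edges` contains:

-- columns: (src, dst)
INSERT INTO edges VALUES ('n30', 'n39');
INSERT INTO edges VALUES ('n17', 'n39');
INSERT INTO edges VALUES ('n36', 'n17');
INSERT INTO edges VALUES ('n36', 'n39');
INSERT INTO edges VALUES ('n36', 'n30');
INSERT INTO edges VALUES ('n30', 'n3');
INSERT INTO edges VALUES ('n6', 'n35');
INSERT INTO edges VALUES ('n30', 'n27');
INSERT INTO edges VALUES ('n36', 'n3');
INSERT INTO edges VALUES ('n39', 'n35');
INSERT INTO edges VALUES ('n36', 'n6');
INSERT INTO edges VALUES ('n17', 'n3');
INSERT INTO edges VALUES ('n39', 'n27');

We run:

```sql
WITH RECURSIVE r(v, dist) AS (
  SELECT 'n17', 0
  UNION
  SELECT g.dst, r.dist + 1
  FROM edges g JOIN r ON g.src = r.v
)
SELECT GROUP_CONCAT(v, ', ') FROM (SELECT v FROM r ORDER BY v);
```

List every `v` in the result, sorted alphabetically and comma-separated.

n17, n27, n3, n35, n39

Base: (n17, dist=0).
Iteration 1: edges from {n17} -> (n3, dist=1), (n39, dist=1).
Iteration 2: edges from {n3,n39} -> (n27, dist=2), (n35, dist=2).
Iteration 3: no outgoing edges from {n27,n35}; recursion stops.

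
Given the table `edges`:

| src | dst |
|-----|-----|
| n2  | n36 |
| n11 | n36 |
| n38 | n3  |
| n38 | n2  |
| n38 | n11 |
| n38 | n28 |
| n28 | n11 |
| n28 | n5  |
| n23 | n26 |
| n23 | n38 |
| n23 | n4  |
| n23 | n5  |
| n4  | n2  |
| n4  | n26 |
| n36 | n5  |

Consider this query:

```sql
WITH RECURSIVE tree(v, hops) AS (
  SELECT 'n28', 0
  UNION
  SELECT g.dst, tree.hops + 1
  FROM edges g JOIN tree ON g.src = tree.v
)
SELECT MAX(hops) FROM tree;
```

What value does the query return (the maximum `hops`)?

3

Base: (n28, hops=0).
Iteration 1: edges from {n28} -> (n11, hops=1), (n5, hops=1).
Iteration 2: edges from {n11,n5} -> (n36, hops=2).
Iteration 3: edges from {n36} -> (n5, hops=3).
Iteration 4: no outgoing edges from {n5}; recursion stops.
hops values: 0, 1, 1, 2, 3; the maximum is 3.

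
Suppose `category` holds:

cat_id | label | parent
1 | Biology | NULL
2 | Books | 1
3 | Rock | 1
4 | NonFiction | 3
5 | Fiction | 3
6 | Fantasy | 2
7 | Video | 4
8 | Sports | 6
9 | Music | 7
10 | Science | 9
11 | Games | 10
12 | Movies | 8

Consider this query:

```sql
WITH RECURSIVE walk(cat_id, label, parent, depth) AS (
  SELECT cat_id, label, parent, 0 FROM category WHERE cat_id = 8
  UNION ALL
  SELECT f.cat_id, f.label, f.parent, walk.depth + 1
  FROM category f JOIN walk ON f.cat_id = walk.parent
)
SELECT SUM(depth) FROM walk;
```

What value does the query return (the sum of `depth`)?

Base: cat_id=8 (Sports), parent=6, depth 0.
Iteration 1: join on cat_id=6 -> Fantasy (id 6, parent=2, depth 1).
Iteration 2: join on cat_id=2 -> Books (id 2, parent=1, depth 2).
Iteration 3: join on cat_id=1 -> Biology (id 1, parent=NULL, depth 3).
Iteration 4: parent is NULL; no match; recursion stops.
SUM(depth) = 0 + 1 + 2 + 3 = 6.

6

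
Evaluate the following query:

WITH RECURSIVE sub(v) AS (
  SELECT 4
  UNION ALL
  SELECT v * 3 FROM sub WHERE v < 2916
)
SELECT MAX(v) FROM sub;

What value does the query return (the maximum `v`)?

2916

Base: v=4.
Iteration 1: 4 < 2916 holds -> v = 4 * 3 = 12.
Iteration 2: 12 < 2916 holds -> v = 12 * 3 = 36.
Iteration 3: 36 < 2916 holds -> v = 36 * 3 = 108.
Iteration 4: 108 < 2916 holds -> v = 108 * 3 = 324.
Iteration 5: 324 < 2916 holds -> v = 324 * 3 = 972.
Iteration 6: 972 < 2916 holds -> v = 972 * 3 = 2916.
Iteration 7: 2916 < 2916 fails; recursion stops.
v values: 4, 12, 36, 108, 324, 972, 2916; the maximum is 2916.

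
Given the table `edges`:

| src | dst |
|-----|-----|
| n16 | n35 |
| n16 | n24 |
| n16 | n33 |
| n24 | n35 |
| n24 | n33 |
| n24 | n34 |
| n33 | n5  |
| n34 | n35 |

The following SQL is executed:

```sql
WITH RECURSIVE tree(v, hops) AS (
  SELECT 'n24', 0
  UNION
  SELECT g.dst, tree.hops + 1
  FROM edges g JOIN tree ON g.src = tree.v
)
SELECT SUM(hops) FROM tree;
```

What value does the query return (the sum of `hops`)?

Base: (n24, hops=0).
Iteration 1: edges from {n24} -> (n33, hops=1), (n34, hops=1), (n35, hops=1).
Iteration 2: edges from {n33,n34,n35} -> (n35, hops=2), (n5, hops=2).
Iteration 3: no outgoing edges from {n35,n5}; recursion stops.
SUM(hops) = 0 + 1 + 1 + 1 + 2 + 2 = 7.

7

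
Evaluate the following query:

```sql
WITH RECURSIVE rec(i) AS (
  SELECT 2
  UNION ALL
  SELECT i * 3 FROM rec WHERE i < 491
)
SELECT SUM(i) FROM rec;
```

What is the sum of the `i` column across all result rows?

Base: i=2.
Iteration 1: 2 < 491 holds -> i = 2 * 3 = 6.
Iteration 2: 6 < 491 holds -> i = 6 * 3 = 18.
Iteration 3: 18 < 491 holds -> i = 18 * 3 = 54.
Iteration 4: 54 < 491 holds -> i = 54 * 3 = 162.
Iteration 5: 162 < 491 holds -> i = 162 * 3 = 486.
Iteration 6: 486 < 491 holds -> i = 486 * 3 = 1458.
Iteration 7: 1458 < 491 fails; recursion stops.
SUM(i) = 2 + 6 + 18 + 54 + 162 + 486 + 1458 = 2186.

2186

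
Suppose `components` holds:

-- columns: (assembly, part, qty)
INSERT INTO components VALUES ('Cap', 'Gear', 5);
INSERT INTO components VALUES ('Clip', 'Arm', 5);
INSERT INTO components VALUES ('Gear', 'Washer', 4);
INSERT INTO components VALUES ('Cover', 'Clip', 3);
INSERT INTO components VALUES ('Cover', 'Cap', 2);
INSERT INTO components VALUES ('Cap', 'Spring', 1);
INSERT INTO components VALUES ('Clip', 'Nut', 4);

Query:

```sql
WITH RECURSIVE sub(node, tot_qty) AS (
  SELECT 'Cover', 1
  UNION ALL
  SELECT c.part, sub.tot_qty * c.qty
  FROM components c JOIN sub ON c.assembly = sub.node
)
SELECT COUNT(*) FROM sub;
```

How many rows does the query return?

Base: (Cover, tot_qty=1).
Iteration 1: components of {Cover} -> Cap = 1*2 = 2, Clip = 1*3 = 3.
Iteration 2: components of {Cap,Clip} -> Arm = 3*5 = 15, Gear = 2*5 = 10, Nut = 3*4 = 12, Spring = 2*1 = 2.
Iteration 3: components of {Arm,Gear,Nut,Spring} -> Washer = 10*4 = 40.
Iteration 4: no further components; recursion stops.
Total rows emitted: 8.

8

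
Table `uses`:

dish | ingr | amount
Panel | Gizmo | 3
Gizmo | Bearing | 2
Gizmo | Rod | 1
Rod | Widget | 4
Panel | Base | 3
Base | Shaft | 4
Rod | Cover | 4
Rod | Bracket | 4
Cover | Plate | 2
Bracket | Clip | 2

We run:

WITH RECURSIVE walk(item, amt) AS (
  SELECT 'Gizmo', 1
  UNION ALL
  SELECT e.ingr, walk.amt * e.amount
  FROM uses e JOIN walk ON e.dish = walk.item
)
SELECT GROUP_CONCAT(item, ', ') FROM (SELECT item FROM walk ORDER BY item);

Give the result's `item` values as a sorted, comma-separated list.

Base: (Gizmo, amt=1).
Iteration 1: components of {Gizmo} -> Bearing = 1*2 = 2, Rod = 1*1 = 1.
Iteration 2: components of {Bearing,Rod} -> Bracket = 1*4 = 4, Cover = 1*4 = 4, Widget = 1*4 = 4.
Iteration 3: components of {Bracket,Cover,Widget} -> Clip = 4*2 = 8, Plate = 4*2 = 8.
Iteration 4: no further components; recursion stops.

Bearing, Bracket, Clip, Cover, Gizmo, Plate, Rod, Widget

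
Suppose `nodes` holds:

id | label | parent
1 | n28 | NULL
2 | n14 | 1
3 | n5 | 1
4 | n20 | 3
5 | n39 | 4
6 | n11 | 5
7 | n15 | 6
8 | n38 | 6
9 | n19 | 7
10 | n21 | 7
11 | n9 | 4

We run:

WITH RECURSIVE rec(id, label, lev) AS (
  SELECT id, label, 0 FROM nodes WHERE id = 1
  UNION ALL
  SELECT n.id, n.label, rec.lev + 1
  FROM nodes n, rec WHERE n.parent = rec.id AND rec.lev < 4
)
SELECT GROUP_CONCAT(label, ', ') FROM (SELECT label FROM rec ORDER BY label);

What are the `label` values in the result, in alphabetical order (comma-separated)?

n11, n14, n20, n28, n39, n5, n9

Base: id=1 (n28) at lev 0.
Iteration 1: rows with parent in {1} -> n14 (id 2, lev 1), n5 (id 3, lev 1).
Iteration 2: rows with parent in {2,3} -> n20 (id 4, lev 2).
Iteration 3: rows with parent in {4} -> n39 (id 5, lev 3), n9 (id 11, lev 3).
Iteration 4: rows with parent in {5,11} -> n11 (id 6, lev 4).
Iteration 5: lev < 4 fails for all current rows; recursion stops.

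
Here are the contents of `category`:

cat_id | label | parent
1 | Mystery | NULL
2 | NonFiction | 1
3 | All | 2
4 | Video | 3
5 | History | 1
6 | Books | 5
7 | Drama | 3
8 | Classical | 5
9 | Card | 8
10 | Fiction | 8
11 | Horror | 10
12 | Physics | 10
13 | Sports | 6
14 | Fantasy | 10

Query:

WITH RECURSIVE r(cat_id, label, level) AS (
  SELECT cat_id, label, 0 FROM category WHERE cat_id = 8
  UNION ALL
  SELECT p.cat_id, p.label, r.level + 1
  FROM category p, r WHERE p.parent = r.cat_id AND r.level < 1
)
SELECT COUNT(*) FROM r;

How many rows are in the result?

Base: cat_id=8 (Classical) at level 0.
Iteration 1: rows with parent in {8} -> Card (id 9, level 1), Fiction (id 10, level 1).
Iteration 2: level < 1 fails for all current rows; recursion stops.
Total rows emitted: 3.

3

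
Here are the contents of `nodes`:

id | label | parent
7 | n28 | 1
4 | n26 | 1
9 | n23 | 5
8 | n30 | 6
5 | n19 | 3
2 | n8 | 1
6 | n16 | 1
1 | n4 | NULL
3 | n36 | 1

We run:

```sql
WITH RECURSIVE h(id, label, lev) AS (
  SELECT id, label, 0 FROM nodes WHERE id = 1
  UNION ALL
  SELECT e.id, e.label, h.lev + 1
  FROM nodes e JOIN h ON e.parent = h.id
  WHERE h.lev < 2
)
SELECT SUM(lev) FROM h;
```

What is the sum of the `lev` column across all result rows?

Base: id=1 (n4) at lev 0.
Iteration 1: rows with parent in {1} -> n8 (id 2, lev 1), n36 (id 3, lev 1), n26 (id 4, lev 1), n16 (id 6, lev 1), n28 (id 7, lev 1).
Iteration 2: rows with parent in {2,3,4,6,7} -> n19 (id 5, lev 2), n30 (id 8, lev 2).
Iteration 3: lev < 2 fails for all current rows; recursion stops.
SUM(lev) = 0 + 1 + 1 + 1 + 1 + 1 + 2 + 2 = 9.

9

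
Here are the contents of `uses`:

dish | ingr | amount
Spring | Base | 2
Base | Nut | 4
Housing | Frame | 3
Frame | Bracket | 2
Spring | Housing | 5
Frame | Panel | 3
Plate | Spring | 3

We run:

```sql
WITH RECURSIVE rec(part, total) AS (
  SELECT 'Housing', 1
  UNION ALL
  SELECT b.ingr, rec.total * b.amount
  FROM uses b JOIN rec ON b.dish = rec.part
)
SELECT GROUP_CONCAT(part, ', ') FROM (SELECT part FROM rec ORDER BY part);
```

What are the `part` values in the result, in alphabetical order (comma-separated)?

Base: (Housing, total=1).
Iteration 1: components of {Housing} -> Frame = 1*3 = 3.
Iteration 2: components of {Frame} -> Bracket = 3*2 = 6, Panel = 3*3 = 9.
Iteration 3: no further components; recursion stops.

Bracket, Frame, Housing, Panel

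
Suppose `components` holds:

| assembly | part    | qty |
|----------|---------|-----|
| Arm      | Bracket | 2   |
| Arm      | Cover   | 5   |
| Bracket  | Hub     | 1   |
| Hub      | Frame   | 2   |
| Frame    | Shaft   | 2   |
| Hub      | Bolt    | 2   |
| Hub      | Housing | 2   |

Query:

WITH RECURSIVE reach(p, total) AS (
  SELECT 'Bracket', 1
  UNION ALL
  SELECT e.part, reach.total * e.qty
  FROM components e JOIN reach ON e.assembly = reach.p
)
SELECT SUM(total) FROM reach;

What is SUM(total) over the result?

Base: (Bracket, total=1).
Iteration 1: components of {Bracket} -> Hub = 1*1 = 1.
Iteration 2: components of {Hub} -> Bolt = 1*2 = 2, Frame = 1*2 = 2, Housing = 1*2 = 2.
Iteration 3: components of {Bolt,Frame,Housing} -> Shaft = 2*2 = 4.
Iteration 4: no further components; recursion stops.
SUM(total) = 1 + 1 + 2 + 2 + 2 + 4 = 12.

12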